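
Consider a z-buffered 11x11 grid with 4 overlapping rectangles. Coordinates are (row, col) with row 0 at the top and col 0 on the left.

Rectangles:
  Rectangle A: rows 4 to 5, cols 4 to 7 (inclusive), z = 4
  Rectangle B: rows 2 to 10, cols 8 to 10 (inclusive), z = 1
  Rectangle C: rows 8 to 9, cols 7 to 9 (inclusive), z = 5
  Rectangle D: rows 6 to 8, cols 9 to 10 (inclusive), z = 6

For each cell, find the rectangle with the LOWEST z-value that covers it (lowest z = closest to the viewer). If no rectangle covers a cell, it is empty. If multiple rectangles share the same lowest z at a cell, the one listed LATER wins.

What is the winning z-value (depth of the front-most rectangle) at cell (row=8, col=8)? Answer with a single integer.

Check cell (8,8):
  A: rows 4-5 cols 4-7 -> outside (row miss)
  B: rows 2-10 cols 8-10 z=1 -> covers; best now B (z=1)
  C: rows 8-9 cols 7-9 z=5 -> covers; best now B (z=1)
  D: rows 6-8 cols 9-10 -> outside (col miss)
Winner: B at z=1

Answer: 1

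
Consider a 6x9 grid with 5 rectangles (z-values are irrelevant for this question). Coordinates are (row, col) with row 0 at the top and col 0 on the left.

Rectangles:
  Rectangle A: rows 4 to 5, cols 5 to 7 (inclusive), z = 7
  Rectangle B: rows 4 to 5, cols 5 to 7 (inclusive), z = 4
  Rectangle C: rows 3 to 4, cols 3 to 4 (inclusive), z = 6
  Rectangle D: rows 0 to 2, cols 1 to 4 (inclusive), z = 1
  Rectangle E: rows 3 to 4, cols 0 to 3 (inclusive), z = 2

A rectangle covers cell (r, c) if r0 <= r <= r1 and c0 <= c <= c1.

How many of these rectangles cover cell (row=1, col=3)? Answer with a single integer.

Answer: 1

Derivation:
Check cell (1,3):
  A: rows 4-5 cols 5-7 -> outside (row miss)
  B: rows 4-5 cols 5-7 -> outside (row miss)
  C: rows 3-4 cols 3-4 -> outside (row miss)
  D: rows 0-2 cols 1-4 -> covers
  E: rows 3-4 cols 0-3 -> outside (row miss)
Count covering = 1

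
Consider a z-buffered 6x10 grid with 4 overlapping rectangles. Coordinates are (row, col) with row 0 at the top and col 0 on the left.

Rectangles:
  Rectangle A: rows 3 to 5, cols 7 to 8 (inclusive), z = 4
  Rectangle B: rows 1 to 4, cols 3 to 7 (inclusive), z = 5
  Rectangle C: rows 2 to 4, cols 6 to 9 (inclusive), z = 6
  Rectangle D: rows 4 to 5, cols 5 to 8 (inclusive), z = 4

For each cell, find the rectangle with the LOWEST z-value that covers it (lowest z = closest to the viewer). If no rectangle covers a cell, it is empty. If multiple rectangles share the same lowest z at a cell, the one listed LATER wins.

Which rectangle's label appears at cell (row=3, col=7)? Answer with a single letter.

Check cell (3,7):
  A: rows 3-5 cols 7-8 z=4 -> covers; best now A (z=4)
  B: rows 1-4 cols 3-7 z=5 -> covers; best now A (z=4)
  C: rows 2-4 cols 6-9 z=6 -> covers; best now A (z=4)
  D: rows 4-5 cols 5-8 -> outside (row miss)
Winner: A at z=4

Answer: A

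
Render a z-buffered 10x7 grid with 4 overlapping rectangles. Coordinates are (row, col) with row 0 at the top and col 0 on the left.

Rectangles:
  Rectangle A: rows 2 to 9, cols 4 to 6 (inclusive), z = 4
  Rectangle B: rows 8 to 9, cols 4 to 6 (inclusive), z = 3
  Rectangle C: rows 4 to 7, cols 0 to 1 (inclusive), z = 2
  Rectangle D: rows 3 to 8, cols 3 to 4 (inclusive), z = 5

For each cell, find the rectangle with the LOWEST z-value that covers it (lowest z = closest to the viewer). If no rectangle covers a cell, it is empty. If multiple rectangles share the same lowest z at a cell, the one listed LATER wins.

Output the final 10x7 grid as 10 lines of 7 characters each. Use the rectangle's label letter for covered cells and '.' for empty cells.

.......
.......
....AAA
...DAAA
CC.DAAA
CC.DAAA
CC.DAAA
CC.DAAA
...DBBB
....BBB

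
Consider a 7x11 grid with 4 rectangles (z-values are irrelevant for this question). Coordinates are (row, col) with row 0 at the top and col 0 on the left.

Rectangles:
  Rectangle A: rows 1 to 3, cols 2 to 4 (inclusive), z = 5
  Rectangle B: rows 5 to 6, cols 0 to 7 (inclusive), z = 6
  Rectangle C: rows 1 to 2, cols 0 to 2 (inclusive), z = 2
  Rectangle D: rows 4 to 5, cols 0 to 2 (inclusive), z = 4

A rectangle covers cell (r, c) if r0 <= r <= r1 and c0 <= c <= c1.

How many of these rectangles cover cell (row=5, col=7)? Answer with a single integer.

Answer: 1

Derivation:
Check cell (5,7):
  A: rows 1-3 cols 2-4 -> outside (row miss)
  B: rows 5-6 cols 0-7 -> covers
  C: rows 1-2 cols 0-2 -> outside (row miss)
  D: rows 4-5 cols 0-2 -> outside (col miss)
Count covering = 1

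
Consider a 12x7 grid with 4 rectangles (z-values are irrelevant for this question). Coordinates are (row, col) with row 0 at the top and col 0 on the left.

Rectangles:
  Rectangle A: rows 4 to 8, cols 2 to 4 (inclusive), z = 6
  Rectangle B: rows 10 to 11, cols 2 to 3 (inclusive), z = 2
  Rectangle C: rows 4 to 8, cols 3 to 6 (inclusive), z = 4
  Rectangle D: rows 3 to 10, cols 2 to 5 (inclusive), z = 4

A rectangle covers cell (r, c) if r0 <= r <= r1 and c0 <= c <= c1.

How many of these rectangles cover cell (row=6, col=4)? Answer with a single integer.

Check cell (6,4):
  A: rows 4-8 cols 2-4 -> covers
  B: rows 10-11 cols 2-3 -> outside (row miss)
  C: rows 4-8 cols 3-6 -> covers
  D: rows 3-10 cols 2-5 -> covers
Count covering = 3

Answer: 3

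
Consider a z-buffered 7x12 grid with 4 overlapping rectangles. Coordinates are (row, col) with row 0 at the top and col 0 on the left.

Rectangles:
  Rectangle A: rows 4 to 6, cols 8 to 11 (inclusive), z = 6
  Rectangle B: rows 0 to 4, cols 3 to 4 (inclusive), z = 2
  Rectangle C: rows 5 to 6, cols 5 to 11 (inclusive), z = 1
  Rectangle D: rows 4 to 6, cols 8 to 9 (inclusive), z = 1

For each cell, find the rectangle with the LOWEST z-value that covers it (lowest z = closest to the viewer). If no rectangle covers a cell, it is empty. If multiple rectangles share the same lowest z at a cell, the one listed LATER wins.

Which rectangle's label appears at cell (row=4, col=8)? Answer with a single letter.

Check cell (4,8):
  A: rows 4-6 cols 8-11 z=6 -> covers; best now A (z=6)
  B: rows 0-4 cols 3-4 -> outside (col miss)
  C: rows 5-6 cols 5-11 -> outside (row miss)
  D: rows 4-6 cols 8-9 z=1 -> covers; best now D (z=1)
Winner: D at z=1

Answer: D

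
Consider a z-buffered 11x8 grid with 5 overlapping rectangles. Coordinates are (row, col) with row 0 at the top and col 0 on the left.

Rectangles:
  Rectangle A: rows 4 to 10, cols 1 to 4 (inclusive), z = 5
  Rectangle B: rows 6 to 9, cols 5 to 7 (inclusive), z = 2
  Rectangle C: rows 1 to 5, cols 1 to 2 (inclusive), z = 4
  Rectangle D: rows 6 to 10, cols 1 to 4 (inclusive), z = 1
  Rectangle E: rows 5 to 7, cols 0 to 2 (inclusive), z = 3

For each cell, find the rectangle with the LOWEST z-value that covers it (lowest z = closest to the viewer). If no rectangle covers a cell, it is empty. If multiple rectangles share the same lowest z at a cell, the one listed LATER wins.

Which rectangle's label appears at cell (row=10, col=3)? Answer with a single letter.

Check cell (10,3):
  A: rows 4-10 cols 1-4 z=5 -> covers; best now A (z=5)
  B: rows 6-9 cols 5-7 -> outside (row miss)
  C: rows 1-5 cols 1-2 -> outside (row miss)
  D: rows 6-10 cols 1-4 z=1 -> covers; best now D (z=1)
  E: rows 5-7 cols 0-2 -> outside (row miss)
Winner: D at z=1

Answer: D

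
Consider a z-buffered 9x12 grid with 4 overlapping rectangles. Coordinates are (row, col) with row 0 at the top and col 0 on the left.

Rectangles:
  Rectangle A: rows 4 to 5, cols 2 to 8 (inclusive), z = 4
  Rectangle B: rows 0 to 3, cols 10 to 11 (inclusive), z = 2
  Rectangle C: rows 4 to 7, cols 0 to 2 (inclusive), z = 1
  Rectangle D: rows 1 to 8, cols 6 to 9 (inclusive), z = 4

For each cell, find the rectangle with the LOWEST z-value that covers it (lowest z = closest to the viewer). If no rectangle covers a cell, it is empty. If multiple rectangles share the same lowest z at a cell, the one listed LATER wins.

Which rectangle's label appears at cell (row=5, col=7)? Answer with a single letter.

Check cell (5,7):
  A: rows 4-5 cols 2-8 z=4 -> covers; best now A (z=4)
  B: rows 0-3 cols 10-11 -> outside (row miss)
  C: rows 4-7 cols 0-2 -> outside (col miss)
  D: rows 1-8 cols 6-9 z=4 -> covers; best now D (z=4)
Winner: D at z=4

Answer: D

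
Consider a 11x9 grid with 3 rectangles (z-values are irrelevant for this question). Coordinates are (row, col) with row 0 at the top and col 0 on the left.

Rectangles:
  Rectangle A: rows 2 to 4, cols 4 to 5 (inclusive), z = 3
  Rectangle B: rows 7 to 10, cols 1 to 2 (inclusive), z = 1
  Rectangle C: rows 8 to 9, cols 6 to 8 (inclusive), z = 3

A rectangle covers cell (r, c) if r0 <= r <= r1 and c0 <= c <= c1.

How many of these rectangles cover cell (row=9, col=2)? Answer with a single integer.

Answer: 1

Derivation:
Check cell (9,2):
  A: rows 2-4 cols 4-5 -> outside (row miss)
  B: rows 7-10 cols 1-2 -> covers
  C: rows 8-9 cols 6-8 -> outside (col miss)
Count covering = 1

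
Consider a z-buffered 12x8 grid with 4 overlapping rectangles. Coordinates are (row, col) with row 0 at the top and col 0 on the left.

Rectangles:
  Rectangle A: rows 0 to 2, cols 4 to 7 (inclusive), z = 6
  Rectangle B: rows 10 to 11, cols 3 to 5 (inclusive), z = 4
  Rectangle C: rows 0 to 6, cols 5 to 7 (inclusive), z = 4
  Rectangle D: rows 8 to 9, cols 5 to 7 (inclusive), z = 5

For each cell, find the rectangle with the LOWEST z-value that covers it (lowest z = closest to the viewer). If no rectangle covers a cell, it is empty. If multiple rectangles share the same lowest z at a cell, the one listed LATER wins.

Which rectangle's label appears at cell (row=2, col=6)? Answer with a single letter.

Answer: C

Derivation:
Check cell (2,6):
  A: rows 0-2 cols 4-7 z=6 -> covers; best now A (z=6)
  B: rows 10-11 cols 3-5 -> outside (row miss)
  C: rows 0-6 cols 5-7 z=4 -> covers; best now C (z=4)
  D: rows 8-9 cols 5-7 -> outside (row miss)
Winner: C at z=4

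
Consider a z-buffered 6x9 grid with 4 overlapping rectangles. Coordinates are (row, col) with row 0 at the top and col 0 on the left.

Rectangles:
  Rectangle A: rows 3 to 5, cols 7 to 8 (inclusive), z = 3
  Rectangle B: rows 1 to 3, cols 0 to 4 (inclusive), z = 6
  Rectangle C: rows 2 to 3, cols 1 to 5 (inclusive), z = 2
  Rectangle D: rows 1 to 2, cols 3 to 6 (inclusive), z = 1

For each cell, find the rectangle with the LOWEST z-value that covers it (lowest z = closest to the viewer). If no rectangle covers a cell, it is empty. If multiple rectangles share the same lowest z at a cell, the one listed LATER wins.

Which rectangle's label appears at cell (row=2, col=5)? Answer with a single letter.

Answer: D

Derivation:
Check cell (2,5):
  A: rows 3-5 cols 7-8 -> outside (row miss)
  B: rows 1-3 cols 0-4 -> outside (col miss)
  C: rows 2-3 cols 1-5 z=2 -> covers; best now C (z=2)
  D: rows 1-2 cols 3-6 z=1 -> covers; best now D (z=1)
Winner: D at z=1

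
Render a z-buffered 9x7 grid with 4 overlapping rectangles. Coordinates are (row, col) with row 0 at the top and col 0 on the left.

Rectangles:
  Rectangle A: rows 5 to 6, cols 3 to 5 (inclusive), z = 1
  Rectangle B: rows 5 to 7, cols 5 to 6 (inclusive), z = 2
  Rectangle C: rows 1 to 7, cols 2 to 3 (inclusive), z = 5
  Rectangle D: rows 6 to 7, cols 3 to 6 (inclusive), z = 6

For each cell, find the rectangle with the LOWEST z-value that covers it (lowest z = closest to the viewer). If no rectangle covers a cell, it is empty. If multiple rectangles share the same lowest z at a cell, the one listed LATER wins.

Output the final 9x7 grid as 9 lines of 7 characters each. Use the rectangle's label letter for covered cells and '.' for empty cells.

.......
..CC...
..CC...
..CC...
..CC...
..CAAAB
..CAAAB
..CCDBB
.......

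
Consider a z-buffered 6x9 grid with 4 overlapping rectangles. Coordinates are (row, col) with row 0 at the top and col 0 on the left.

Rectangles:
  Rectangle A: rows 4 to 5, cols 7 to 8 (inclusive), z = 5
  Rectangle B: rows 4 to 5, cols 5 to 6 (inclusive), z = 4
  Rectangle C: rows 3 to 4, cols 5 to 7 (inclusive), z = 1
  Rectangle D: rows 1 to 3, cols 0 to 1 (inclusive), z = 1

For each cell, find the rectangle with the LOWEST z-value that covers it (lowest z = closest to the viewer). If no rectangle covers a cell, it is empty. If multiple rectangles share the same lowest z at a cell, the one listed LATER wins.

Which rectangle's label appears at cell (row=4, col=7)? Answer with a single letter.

Check cell (4,7):
  A: rows 4-5 cols 7-8 z=5 -> covers; best now A (z=5)
  B: rows 4-5 cols 5-6 -> outside (col miss)
  C: rows 3-4 cols 5-7 z=1 -> covers; best now C (z=1)
  D: rows 1-3 cols 0-1 -> outside (row miss)
Winner: C at z=1

Answer: C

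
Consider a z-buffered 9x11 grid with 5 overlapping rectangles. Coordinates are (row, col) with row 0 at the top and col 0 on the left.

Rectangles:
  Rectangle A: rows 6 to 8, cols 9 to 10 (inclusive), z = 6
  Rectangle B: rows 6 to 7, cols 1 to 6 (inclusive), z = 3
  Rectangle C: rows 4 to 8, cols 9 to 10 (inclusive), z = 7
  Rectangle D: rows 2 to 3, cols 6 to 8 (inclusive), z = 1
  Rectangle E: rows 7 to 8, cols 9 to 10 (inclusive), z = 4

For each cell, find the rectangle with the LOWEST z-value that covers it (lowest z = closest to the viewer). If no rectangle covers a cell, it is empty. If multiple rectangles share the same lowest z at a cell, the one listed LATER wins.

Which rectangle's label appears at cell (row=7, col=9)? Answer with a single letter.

Answer: E

Derivation:
Check cell (7,9):
  A: rows 6-8 cols 9-10 z=6 -> covers; best now A (z=6)
  B: rows 6-7 cols 1-6 -> outside (col miss)
  C: rows 4-8 cols 9-10 z=7 -> covers; best now A (z=6)
  D: rows 2-3 cols 6-8 -> outside (row miss)
  E: rows 7-8 cols 9-10 z=4 -> covers; best now E (z=4)
Winner: E at z=4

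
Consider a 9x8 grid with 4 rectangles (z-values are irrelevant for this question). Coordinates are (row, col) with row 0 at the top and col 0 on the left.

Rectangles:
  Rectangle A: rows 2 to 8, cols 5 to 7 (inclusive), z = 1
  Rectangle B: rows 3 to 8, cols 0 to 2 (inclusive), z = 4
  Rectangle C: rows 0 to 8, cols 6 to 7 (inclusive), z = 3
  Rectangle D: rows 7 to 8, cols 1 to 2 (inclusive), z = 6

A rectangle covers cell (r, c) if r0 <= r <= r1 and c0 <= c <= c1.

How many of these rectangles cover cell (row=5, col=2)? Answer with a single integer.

Check cell (5,2):
  A: rows 2-8 cols 5-7 -> outside (col miss)
  B: rows 3-8 cols 0-2 -> covers
  C: rows 0-8 cols 6-7 -> outside (col miss)
  D: rows 7-8 cols 1-2 -> outside (row miss)
Count covering = 1

Answer: 1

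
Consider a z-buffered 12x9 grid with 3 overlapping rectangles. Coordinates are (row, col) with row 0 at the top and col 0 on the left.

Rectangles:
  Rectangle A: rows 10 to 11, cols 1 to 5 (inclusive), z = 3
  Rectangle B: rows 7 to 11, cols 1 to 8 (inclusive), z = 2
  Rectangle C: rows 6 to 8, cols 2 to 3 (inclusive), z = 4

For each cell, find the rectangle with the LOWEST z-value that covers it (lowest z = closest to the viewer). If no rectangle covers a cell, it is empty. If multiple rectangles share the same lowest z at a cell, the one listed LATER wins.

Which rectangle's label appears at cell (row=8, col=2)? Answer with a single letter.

Answer: B

Derivation:
Check cell (8,2):
  A: rows 10-11 cols 1-5 -> outside (row miss)
  B: rows 7-11 cols 1-8 z=2 -> covers; best now B (z=2)
  C: rows 6-8 cols 2-3 z=4 -> covers; best now B (z=2)
Winner: B at z=2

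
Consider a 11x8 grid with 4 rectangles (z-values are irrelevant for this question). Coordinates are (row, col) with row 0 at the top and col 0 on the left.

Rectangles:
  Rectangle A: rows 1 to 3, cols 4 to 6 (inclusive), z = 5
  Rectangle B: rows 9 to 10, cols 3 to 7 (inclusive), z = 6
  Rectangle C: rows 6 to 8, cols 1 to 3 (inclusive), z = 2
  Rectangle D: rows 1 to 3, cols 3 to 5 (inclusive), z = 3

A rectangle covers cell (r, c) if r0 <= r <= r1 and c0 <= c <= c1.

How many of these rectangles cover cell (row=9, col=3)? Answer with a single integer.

Check cell (9,3):
  A: rows 1-3 cols 4-6 -> outside (row miss)
  B: rows 9-10 cols 3-7 -> covers
  C: rows 6-8 cols 1-3 -> outside (row miss)
  D: rows 1-3 cols 3-5 -> outside (row miss)
Count covering = 1

Answer: 1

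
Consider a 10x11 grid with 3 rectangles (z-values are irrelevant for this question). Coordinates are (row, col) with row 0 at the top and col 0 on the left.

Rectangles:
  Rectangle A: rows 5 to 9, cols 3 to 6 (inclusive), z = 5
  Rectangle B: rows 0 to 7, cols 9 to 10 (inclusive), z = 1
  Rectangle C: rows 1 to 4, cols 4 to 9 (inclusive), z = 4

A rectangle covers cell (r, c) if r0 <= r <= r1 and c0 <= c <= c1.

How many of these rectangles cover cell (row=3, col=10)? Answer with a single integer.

Check cell (3,10):
  A: rows 5-9 cols 3-6 -> outside (row miss)
  B: rows 0-7 cols 9-10 -> covers
  C: rows 1-4 cols 4-9 -> outside (col miss)
Count covering = 1

Answer: 1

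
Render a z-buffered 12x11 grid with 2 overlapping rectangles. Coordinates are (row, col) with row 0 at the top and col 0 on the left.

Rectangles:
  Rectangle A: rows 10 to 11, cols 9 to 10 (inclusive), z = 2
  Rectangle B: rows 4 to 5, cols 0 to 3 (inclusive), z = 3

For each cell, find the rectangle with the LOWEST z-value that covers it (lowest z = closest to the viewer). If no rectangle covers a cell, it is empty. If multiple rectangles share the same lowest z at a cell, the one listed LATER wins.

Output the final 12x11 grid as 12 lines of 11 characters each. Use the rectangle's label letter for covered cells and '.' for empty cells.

...........
...........
...........
...........
BBBB.......
BBBB.......
...........
...........
...........
...........
.........AA
.........AA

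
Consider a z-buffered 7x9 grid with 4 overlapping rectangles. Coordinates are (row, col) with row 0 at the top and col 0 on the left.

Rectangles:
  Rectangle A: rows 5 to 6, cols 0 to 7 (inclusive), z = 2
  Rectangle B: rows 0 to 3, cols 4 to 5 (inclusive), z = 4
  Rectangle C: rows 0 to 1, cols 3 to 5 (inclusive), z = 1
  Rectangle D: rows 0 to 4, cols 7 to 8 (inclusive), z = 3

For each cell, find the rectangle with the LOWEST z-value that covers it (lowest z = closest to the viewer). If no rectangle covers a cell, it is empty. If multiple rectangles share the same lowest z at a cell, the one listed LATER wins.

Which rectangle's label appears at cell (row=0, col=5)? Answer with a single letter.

Answer: C

Derivation:
Check cell (0,5):
  A: rows 5-6 cols 0-7 -> outside (row miss)
  B: rows 0-3 cols 4-5 z=4 -> covers; best now B (z=4)
  C: rows 0-1 cols 3-5 z=1 -> covers; best now C (z=1)
  D: rows 0-4 cols 7-8 -> outside (col miss)
Winner: C at z=1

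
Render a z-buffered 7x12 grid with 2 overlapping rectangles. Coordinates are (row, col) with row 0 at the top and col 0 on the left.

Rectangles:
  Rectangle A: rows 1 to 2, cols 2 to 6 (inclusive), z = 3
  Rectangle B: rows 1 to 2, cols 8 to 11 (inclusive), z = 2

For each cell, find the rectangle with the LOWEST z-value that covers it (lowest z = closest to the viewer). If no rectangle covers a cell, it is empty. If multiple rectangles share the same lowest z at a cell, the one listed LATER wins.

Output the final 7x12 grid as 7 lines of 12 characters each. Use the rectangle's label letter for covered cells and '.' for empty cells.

............
..AAAAA.BBBB
..AAAAA.BBBB
............
............
............
............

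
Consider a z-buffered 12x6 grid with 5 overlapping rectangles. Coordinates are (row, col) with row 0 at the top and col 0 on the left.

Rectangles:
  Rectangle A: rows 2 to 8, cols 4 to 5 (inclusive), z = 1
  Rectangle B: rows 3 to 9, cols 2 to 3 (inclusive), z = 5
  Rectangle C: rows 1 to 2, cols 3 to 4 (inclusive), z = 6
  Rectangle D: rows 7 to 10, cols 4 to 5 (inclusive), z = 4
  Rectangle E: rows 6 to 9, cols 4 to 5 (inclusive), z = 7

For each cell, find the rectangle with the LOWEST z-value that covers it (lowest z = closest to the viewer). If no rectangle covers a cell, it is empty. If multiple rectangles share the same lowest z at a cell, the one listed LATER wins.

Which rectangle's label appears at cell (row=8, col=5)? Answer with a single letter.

Answer: A

Derivation:
Check cell (8,5):
  A: rows 2-8 cols 4-5 z=1 -> covers; best now A (z=1)
  B: rows 3-9 cols 2-3 -> outside (col miss)
  C: rows 1-2 cols 3-4 -> outside (row miss)
  D: rows 7-10 cols 4-5 z=4 -> covers; best now A (z=1)
  E: rows 6-9 cols 4-5 z=7 -> covers; best now A (z=1)
Winner: A at z=1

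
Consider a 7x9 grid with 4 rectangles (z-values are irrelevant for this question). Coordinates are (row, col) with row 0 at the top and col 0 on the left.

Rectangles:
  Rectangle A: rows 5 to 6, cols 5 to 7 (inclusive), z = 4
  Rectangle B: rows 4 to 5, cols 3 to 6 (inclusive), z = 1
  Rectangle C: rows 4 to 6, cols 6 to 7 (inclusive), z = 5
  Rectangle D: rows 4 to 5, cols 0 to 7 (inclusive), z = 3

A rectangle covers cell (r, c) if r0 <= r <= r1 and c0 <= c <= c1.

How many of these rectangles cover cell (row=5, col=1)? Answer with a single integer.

Check cell (5,1):
  A: rows 5-6 cols 5-7 -> outside (col miss)
  B: rows 4-5 cols 3-6 -> outside (col miss)
  C: rows 4-6 cols 6-7 -> outside (col miss)
  D: rows 4-5 cols 0-7 -> covers
Count covering = 1

Answer: 1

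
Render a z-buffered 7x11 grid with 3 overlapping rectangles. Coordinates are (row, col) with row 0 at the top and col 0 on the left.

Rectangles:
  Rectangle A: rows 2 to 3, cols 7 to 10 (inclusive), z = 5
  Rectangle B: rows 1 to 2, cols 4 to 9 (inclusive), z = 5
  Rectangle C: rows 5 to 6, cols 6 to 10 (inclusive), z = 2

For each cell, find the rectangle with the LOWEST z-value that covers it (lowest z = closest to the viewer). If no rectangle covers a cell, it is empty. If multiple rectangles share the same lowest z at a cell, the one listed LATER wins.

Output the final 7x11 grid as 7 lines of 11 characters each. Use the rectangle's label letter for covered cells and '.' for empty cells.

...........
....BBBBBB.
....BBBBBBA
.......AAAA
...........
......CCCCC
......CCCCC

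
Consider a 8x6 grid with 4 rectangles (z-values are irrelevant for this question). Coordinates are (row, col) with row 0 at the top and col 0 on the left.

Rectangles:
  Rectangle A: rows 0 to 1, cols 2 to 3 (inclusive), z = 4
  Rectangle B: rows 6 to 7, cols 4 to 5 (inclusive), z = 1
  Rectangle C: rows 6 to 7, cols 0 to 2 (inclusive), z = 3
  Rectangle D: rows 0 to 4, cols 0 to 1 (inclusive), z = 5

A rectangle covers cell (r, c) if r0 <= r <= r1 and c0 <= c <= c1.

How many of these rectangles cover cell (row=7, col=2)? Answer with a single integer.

Check cell (7,2):
  A: rows 0-1 cols 2-3 -> outside (row miss)
  B: rows 6-7 cols 4-5 -> outside (col miss)
  C: rows 6-7 cols 0-2 -> covers
  D: rows 0-4 cols 0-1 -> outside (row miss)
Count covering = 1

Answer: 1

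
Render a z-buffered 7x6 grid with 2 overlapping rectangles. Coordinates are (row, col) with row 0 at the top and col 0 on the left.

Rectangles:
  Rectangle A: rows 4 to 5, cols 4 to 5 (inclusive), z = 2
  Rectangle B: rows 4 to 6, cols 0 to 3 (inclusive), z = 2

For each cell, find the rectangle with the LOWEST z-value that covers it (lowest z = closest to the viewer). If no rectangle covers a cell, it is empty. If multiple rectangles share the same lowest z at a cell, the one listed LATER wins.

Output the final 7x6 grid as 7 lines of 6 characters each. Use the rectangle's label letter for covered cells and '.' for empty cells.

......
......
......
......
BBBBAA
BBBBAA
BBBB..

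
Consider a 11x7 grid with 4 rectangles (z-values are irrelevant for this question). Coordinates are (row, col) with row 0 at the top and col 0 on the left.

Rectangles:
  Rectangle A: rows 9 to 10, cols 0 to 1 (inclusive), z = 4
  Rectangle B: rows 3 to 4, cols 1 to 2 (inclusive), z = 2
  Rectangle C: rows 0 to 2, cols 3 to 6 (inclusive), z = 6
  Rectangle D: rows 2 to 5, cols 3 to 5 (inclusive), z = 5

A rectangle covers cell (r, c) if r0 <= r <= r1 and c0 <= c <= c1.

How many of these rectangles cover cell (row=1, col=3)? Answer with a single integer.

Answer: 1

Derivation:
Check cell (1,3):
  A: rows 9-10 cols 0-1 -> outside (row miss)
  B: rows 3-4 cols 1-2 -> outside (row miss)
  C: rows 0-2 cols 3-6 -> covers
  D: rows 2-5 cols 3-5 -> outside (row miss)
Count covering = 1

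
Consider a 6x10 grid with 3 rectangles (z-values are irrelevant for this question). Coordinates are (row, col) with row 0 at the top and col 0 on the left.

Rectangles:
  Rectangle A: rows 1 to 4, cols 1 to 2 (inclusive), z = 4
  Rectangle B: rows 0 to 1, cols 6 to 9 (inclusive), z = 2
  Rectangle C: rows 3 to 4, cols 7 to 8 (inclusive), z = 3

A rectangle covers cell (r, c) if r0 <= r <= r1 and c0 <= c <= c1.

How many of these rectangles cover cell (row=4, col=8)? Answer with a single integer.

Check cell (4,8):
  A: rows 1-4 cols 1-2 -> outside (col miss)
  B: rows 0-1 cols 6-9 -> outside (row miss)
  C: rows 3-4 cols 7-8 -> covers
Count covering = 1

Answer: 1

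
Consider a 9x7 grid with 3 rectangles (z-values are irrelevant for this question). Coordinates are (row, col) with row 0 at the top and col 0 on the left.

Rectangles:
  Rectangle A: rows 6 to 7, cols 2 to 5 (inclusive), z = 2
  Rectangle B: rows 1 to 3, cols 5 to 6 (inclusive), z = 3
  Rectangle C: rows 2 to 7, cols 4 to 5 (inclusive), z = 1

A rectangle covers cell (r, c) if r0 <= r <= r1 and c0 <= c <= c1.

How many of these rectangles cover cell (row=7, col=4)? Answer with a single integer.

Answer: 2

Derivation:
Check cell (7,4):
  A: rows 6-7 cols 2-5 -> covers
  B: rows 1-3 cols 5-6 -> outside (row miss)
  C: rows 2-7 cols 4-5 -> covers
Count covering = 2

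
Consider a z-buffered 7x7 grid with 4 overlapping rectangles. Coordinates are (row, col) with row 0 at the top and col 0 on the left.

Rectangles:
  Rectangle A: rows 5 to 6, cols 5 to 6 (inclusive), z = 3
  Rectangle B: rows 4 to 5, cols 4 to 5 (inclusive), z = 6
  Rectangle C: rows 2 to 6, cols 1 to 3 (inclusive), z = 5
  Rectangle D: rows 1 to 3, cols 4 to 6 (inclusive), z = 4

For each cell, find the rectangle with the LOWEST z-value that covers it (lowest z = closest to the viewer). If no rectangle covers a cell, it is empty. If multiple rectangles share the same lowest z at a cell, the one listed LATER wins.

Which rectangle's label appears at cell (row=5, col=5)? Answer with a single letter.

Check cell (5,5):
  A: rows 5-6 cols 5-6 z=3 -> covers; best now A (z=3)
  B: rows 4-5 cols 4-5 z=6 -> covers; best now A (z=3)
  C: rows 2-6 cols 1-3 -> outside (col miss)
  D: rows 1-3 cols 4-6 -> outside (row miss)
Winner: A at z=3

Answer: A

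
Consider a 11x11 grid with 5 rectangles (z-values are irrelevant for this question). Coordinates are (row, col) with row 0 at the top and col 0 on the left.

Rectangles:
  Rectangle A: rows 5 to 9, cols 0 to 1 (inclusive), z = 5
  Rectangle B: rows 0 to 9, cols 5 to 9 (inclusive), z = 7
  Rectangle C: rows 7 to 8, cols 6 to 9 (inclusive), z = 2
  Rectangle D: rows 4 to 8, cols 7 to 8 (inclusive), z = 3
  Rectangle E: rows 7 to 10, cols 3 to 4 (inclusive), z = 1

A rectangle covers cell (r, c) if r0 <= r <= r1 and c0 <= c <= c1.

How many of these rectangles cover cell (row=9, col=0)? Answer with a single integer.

Answer: 1

Derivation:
Check cell (9,0):
  A: rows 5-9 cols 0-1 -> covers
  B: rows 0-9 cols 5-9 -> outside (col miss)
  C: rows 7-8 cols 6-9 -> outside (row miss)
  D: rows 4-8 cols 7-8 -> outside (row miss)
  E: rows 7-10 cols 3-4 -> outside (col miss)
Count covering = 1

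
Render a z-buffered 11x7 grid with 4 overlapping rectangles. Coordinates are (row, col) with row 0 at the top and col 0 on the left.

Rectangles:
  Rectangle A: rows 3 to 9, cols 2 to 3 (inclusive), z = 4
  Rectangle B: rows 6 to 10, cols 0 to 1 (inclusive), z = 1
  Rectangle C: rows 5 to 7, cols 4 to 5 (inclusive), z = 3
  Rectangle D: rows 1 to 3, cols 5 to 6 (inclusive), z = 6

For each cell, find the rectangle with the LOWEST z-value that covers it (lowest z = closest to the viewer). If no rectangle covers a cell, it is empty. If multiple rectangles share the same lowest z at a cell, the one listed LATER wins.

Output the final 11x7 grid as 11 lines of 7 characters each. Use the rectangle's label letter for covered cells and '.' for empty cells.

.......
.....DD
.....DD
..AA.DD
..AA...
..AACC.
BBAACC.
BBAACC.
BBAA...
BBAA...
BB.....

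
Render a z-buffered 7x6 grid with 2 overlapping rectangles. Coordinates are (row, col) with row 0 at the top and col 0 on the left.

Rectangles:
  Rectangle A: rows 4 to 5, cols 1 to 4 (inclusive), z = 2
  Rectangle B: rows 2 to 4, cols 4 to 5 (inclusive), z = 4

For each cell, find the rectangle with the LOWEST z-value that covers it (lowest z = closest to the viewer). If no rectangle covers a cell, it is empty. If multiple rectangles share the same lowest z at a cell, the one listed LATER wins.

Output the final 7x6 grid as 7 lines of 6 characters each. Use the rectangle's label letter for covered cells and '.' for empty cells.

......
......
....BB
....BB
.AAAAB
.AAAA.
......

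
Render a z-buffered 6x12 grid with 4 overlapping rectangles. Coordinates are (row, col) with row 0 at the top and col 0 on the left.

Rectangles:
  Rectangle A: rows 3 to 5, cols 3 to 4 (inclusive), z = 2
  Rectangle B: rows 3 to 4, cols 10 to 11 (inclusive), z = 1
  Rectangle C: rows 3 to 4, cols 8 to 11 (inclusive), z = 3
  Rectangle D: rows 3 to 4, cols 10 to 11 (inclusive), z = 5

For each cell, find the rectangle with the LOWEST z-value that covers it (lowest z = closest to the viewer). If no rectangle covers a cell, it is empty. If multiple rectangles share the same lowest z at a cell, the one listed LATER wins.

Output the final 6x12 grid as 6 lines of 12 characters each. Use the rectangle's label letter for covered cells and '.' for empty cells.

............
............
............
...AA...CCBB
...AA...CCBB
...AA.......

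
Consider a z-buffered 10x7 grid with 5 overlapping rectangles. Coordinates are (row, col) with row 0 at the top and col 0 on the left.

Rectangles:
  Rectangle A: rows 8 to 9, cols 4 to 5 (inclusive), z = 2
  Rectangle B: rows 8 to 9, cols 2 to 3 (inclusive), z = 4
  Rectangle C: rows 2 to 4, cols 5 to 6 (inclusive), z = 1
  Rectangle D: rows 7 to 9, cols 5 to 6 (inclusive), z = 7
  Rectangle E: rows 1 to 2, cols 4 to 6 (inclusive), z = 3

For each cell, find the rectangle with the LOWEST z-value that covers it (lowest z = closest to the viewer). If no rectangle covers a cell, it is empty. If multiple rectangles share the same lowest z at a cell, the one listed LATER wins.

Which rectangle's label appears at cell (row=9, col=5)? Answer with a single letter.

Answer: A

Derivation:
Check cell (9,5):
  A: rows 8-9 cols 4-5 z=2 -> covers; best now A (z=2)
  B: rows 8-9 cols 2-3 -> outside (col miss)
  C: rows 2-4 cols 5-6 -> outside (row miss)
  D: rows 7-9 cols 5-6 z=7 -> covers; best now A (z=2)
  E: rows 1-2 cols 4-6 -> outside (row miss)
Winner: A at z=2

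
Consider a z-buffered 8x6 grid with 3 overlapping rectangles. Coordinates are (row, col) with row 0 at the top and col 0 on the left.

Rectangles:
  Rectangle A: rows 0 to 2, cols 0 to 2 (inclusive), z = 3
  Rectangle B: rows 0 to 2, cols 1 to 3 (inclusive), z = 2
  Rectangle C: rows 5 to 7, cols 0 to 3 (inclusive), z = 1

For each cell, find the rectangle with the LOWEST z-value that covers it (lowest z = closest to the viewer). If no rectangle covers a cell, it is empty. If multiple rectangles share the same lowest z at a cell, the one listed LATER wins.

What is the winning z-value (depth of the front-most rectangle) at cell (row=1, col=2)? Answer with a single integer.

Answer: 2

Derivation:
Check cell (1,2):
  A: rows 0-2 cols 0-2 z=3 -> covers; best now A (z=3)
  B: rows 0-2 cols 1-3 z=2 -> covers; best now B (z=2)
  C: rows 5-7 cols 0-3 -> outside (row miss)
Winner: B at z=2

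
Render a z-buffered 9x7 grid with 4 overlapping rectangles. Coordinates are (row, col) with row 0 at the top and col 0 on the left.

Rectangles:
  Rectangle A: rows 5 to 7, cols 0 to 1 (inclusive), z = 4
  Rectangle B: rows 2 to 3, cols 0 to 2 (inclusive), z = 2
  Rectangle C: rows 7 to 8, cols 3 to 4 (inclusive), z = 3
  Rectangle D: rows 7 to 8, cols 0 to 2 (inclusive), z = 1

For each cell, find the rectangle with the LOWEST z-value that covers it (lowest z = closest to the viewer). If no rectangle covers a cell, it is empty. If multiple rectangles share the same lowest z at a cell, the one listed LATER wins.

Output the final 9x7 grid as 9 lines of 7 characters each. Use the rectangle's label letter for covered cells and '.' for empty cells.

.......
.......
BBB....
BBB....
.......
AA.....
AA.....
DDDCC..
DDDCC..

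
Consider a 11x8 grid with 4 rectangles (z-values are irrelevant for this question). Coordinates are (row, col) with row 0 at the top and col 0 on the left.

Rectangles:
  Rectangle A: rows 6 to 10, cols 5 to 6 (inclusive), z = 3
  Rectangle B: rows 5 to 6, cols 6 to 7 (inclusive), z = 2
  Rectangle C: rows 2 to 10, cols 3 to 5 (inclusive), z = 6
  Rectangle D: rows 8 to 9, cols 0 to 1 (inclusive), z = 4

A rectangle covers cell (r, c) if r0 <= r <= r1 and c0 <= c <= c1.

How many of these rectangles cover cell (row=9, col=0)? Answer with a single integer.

Answer: 1

Derivation:
Check cell (9,0):
  A: rows 6-10 cols 5-6 -> outside (col miss)
  B: rows 5-6 cols 6-7 -> outside (row miss)
  C: rows 2-10 cols 3-5 -> outside (col miss)
  D: rows 8-9 cols 0-1 -> covers
Count covering = 1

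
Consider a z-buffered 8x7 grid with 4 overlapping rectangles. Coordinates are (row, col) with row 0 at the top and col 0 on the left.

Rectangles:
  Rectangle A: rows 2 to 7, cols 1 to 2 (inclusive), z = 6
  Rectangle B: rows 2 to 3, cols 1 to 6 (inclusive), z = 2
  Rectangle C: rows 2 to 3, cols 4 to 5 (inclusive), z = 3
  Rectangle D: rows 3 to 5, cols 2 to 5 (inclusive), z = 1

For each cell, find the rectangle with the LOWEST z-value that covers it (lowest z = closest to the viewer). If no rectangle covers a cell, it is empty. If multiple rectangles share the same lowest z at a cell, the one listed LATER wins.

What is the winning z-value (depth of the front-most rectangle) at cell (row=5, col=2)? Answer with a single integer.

Check cell (5,2):
  A: rows 2-7 cols 1-2 z=6 -> covers; best now A (z=6)
  B: rows 2-3 cols 1-6 -> outside (row miss)
  C: rows 2-3 cols 4-5 -> outside (row miss)
  D: rows 3-5 cols 2-5 z=1 -> covers; best now D (z=1)
Winner: D at z=1

Answer: 1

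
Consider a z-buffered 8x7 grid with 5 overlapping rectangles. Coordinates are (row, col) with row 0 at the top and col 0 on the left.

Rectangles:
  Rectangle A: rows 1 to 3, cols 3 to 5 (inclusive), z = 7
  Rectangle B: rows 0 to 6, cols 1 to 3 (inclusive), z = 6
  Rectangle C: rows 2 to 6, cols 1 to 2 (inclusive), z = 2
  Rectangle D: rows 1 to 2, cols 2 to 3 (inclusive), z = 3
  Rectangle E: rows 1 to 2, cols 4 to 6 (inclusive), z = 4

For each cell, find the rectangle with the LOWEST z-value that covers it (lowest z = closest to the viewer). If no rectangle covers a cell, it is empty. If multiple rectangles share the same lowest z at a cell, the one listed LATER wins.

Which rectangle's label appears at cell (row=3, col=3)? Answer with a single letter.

Answer: B

Derivation:
Check cell (3,3):
  A: rows 1-3 cols 3-5 z=7 -> covers; best now A (z=7)
  B: rows 0-6 cols 1-3 z=6 -> covers; best now B (z=6)
  C: rows 2-6 cols 1-2 -> outside (col miss)
  D: rows 1-2 cols 2-3 -> outside (row miss)
  E: rows 1-2 cols 4-6 -> outside (row miss)
Winner: B at z=6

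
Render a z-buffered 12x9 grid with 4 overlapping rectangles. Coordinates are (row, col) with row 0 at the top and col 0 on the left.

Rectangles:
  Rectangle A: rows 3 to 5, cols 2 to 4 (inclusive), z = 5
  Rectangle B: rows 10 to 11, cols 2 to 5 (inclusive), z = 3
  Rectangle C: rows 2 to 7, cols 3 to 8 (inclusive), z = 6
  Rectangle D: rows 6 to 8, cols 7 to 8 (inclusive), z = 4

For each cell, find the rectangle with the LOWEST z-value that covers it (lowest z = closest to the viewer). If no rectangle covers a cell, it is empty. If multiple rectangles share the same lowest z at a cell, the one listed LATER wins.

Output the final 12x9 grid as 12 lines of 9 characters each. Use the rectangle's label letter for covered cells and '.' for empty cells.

.........
.........
...CCCCCC
..AAACCCC
..AAACCCC
..AAACCCC
...CCCCDD
...CCCCDD
.......DD
.........
..BBBB...
..BBBB...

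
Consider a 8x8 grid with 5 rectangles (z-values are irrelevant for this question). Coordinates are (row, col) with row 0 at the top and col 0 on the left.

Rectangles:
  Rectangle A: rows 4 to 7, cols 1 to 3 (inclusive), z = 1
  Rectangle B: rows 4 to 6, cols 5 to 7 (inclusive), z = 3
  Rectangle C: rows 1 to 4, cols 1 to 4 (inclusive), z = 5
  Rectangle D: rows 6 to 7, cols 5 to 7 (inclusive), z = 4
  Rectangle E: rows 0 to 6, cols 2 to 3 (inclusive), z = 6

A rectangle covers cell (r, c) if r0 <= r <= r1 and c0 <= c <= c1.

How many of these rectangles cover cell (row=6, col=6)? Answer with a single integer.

Check cell (6,6):
  A: rows 4-7 cols 1-3 -> outside (col miss)
  B: rows 4-6 cols 5-7 -> covers
  C: rows 1-4 cols 1-4 -> outside (row miss)
  D: rows 6-7 cols 5-7 -> covers
  E: rows 0-6 cols 2-3 -> outside (col miss)
Count covering = 2

Answer: 2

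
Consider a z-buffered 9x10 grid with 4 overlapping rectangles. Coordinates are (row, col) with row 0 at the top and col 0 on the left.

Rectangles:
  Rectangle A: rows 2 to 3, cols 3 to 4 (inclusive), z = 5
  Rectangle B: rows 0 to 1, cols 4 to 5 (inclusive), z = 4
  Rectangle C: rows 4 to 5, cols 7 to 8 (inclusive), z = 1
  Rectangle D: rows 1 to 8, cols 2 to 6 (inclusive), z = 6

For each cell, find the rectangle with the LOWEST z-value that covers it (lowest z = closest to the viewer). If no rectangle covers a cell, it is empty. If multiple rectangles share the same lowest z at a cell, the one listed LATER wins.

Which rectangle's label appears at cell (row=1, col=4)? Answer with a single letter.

Answer: B

Derivation:
Check cell (1,4):
  A: rows 2-3 cols 3-4 -> outside (row miss)
  B: rows 0-1 cols 4-5 z=4 -> covers; best now B (z=4)
  C: rows 4-5 cols 7-8 -> outside (row miss)
  D: rows 1-8 cols 2-6 z=6 -> covers; best now B (z=4)
Winner: B at z=4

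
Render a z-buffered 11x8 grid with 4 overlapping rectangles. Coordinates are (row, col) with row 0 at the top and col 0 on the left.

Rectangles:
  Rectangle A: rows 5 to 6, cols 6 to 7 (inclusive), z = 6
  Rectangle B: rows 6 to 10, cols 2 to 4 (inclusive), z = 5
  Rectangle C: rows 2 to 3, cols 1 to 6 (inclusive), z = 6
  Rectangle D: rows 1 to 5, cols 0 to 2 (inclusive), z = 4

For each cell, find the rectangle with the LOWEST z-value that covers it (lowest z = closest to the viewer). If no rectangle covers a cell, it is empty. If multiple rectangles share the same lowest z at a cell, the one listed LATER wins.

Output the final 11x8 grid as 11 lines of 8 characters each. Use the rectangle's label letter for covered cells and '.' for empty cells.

........
DDD.....
DDDCCCC.
DDDCCCC.
DDD.....
DDD...AA
..BBB.AA
..BBB...
..BBB...
..BBB...
..BBB...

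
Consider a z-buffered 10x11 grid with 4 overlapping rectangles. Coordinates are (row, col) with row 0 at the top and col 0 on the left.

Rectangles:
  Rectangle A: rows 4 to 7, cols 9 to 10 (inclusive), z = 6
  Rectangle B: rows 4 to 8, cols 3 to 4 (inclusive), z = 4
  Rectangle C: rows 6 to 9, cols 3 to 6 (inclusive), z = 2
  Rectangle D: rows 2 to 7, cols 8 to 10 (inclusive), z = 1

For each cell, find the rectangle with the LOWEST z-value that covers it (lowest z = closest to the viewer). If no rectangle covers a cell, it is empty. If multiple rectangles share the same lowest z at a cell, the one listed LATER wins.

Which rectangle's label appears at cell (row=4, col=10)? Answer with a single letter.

Answer: D

Derivation:
Check cell (4,10):
  A: rows 4-7 cols 9-10 z=6 -> covers; best now A (z=6)
  B: rows 4-8 cols 3-4 -> outside (col miss)
  C: rows 6-9 cols 3-6 -> outside (row miss)
  D: rows 2-7 cols 8-10 z=1 -> covers; best now D (z=1)
Winner: D at z=1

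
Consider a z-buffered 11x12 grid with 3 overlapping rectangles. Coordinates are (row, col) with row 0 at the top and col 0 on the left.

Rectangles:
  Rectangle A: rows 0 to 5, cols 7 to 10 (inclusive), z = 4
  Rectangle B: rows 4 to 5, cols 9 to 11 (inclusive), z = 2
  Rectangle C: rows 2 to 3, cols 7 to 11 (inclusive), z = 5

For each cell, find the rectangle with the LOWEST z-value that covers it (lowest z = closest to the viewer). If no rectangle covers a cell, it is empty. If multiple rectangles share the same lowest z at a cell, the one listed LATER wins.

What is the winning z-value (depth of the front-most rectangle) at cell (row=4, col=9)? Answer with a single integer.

Check cell (4,9):
  A: rows 0-5 cols 7-10 z=4 -> covers; best now A (z=4)
  B: rows 4-5 cols 9-11 z=2 -> covers; best now B (z=2)
  C: rows 2-3 cols 7-11 -> outside (row miss)
Winner: B at z=2

Answer: 2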